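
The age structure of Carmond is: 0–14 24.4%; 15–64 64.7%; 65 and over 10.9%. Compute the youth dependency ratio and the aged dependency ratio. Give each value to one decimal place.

Youth dependency ratio = 24.4 / 64.7 × 100 = 37.7
Old-age dependency ratio = 10.9 / 64.7 × 100 = 16.8

Youth dependency ratio: 37.7
Old-age dependency ratio: 16.8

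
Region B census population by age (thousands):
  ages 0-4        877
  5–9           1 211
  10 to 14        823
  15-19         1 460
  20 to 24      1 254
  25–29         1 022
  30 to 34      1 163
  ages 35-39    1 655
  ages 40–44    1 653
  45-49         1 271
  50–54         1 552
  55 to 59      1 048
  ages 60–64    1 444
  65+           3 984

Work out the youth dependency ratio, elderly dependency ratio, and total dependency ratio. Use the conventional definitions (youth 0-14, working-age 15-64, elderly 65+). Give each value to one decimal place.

0–14: 877 + 1 211 + 823 = 2 911
15–64: 1 460 + 1 254 + 1 022 + 1 163 + 1 655 + 1 653 + 1 271 + 1 552 + 1 048 + 1 444 = 13 522
65+: 3 984
Youth dependency ratio = 2 911 / 13 522 × 100 = 21.5
Old-age dependency ratio = 3 984 / 13 522 × 100 = 29.5
Total dependency ratio = (2 911 + 3 984) / 13 522 × 100 = 6 895 / 13 522 × 100 = 51.0

Youth dependency ratio: 21.5
Old-age dependency ratio: 29.5
Total dependency ratio: 51.0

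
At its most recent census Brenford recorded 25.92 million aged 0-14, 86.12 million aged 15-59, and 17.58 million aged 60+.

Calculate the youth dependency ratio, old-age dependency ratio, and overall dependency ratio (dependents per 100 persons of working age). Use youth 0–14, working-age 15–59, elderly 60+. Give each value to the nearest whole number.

Youth dependency ratio = 25.92 / 86.12 × 100 = 30
Old-age dependency ratio = 17.58 / 86.12 × 100 = 20
Total dependency ratio = (25.92 + 17.58) / 86.12 × 100 = 43.50 / 86.12 × 100 = 51

Youth dependency ratio: 30
Old-age dependency ratio: 20
Total dependency ratio: 51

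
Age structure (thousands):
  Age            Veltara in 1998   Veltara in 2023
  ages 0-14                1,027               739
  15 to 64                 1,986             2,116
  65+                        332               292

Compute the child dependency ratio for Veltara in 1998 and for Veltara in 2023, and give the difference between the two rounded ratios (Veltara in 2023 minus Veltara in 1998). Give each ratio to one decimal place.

Veltara in 1998: 51.7
Veltara in 2023: 34.9
Difference: -16.8

Veltara in 1998: 1,027 / 1,986 × 100 = 51.7
Veltara in 2023: 739 / 2,116 × 100 = 34.9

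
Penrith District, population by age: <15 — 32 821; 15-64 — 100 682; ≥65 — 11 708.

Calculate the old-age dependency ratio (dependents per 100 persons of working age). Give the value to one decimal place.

Old-age dependency ratio = 11 708 / 100 682 × 100 = 11.6

Old-age dependency ratio: 11.6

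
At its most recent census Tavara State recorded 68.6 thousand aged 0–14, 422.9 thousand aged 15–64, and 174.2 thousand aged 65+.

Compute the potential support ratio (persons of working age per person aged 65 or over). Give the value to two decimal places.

Potential support ratio = 422.9 / 174.2 = 2.43

Potential support ratio: 2.43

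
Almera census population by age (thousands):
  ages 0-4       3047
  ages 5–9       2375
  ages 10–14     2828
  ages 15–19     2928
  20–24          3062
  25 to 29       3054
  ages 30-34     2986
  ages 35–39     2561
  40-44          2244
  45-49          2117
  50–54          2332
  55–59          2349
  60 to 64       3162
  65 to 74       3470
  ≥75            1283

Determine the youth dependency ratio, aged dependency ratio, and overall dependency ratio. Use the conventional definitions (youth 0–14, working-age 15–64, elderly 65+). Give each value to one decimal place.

Youth dependency ratio: 30.8
Old-age dependency ratio: 17.7
Total dependency ratio: 48.5

0–14: 3047 + 2375 + 2828 = 8250
15–64: 2928 + 3062 + 3054 + 2986 + 2561 + 2244 + 2117 + 2332 + 2349 + 3162 = 26795
65+: 3470 + 1283 = 4753
Youth dependency ratio = 8250 / 26795 × 100 = 30.8
Old-age dependency ratio = 4753 / 26795 × 100 = 17.7
Total dependency ratio = (8250 + 4753) / 26795 × 100 = 13003 / 26795 × 100 = 48.5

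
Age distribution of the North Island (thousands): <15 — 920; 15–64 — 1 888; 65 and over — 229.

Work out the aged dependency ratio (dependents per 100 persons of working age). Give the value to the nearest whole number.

Old-age dependency ratio: 12

Old-age dependency ratio = 229 / 1 888 × 100 = 12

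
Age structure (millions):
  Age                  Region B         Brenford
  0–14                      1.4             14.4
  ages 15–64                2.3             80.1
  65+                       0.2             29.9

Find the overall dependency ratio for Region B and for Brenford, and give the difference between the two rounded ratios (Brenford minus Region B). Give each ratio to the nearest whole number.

Region B: 70
Brenford: 55
Difference: -15

Region B: (1.4 + 0.2) / 2.3 × 100 = 1.6 / 2.3 × 100 = 70
Brenford: (14.4 + 29.9) / 80.1 × 100 = 44.3 / 80.1 × 100 = 55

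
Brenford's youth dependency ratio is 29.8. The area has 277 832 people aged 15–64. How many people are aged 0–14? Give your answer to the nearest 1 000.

Aged 0–14: 83 000

Youth dependency ratio = youth / working-age × 100
29.8 = Y / 277 832 × 100
⇒ 83 000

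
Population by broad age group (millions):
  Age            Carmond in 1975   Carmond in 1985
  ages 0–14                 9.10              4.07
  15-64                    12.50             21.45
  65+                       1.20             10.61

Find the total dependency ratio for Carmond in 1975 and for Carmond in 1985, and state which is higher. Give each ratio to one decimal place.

Carmond in 1975: (9.10 + 1.20) / 12.50 × 100 = 10.30 / 12.50 × 100 = 82.4
Carmond in 1985: (4.07 + 10.61) / 21.45 × 100 = 14.68 / 21.45 × 100 = 68.4

Carmond in 1975: 82.4
Carmond in 1985: 68.4
Higher: Carmond in 1975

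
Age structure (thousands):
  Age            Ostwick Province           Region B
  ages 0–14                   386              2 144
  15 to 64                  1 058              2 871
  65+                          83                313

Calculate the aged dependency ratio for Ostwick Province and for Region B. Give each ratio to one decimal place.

Ostwick Province: 83 / 1 058 × 100 = 7.8
Region B: 313 / 2 871 × 100 = 10.9

Ostwick Province: 7.8
Region B: 10.9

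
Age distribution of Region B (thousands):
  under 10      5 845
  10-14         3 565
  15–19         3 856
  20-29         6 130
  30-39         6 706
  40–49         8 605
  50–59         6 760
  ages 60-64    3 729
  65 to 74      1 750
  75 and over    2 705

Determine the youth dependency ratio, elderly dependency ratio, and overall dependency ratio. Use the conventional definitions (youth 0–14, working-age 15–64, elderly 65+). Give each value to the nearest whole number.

Youth dependency ratio: 26
Old-age dependency ratio: 12
Total dependency ratio: 39

0–14: 5 845 + 3 565 = 9 410
15–64: 3 856 + 6 130 + 6 706 + 8 605 + 6 760 + 3 729 = 35 786
65+: 1 750 + 2 705 = 4 455
Youth dependency ratio = 9 410 / 35 786 × 100 = 26
Old-age dependency ratio = 4 455 / 35 786 × 100 = 12
Total dependency ratio = (9 410 + 4 455) / 35 786 × 100 = 13 865 / 35 786 × 100 = 39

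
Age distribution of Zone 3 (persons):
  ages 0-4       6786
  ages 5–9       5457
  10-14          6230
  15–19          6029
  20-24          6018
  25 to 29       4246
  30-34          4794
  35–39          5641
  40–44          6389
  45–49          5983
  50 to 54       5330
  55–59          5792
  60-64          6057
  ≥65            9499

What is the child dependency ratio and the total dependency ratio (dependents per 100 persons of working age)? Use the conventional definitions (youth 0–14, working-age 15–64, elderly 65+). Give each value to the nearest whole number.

0–14: 6786 + 5457 + 6230 = 18473
15–64: 6029 + 6018 + 4246 + 4794 + 5641 + 6389 + 5983 + 5330 + 5792 + 6057 = 56279
65+: 9499
Youth dependency ratio = 18473 / 56279 × 100 = 33
Total dependency ratio = (18473 + 9499) / 56279 × 100 = 27972 / 56279 × 100 = 50

Youth dependency ratio: 33
Total dependency ratio: 50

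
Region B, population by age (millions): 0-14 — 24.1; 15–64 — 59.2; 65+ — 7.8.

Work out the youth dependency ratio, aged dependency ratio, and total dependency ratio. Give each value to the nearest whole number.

Youth dependency ratio: 41
Old-age dependency ratio: 13
Total dependency ratio: 54

Youth dependency ratio = 24.1 / 59.2 × 100 = 41
Old-age dependency ratio = 7.8 / 59.2 × 100 = 13
Total dependency ratio = (24.1 + 7.8) / 59.2 × 100 = 31.9 / 59.2 × 100 = 54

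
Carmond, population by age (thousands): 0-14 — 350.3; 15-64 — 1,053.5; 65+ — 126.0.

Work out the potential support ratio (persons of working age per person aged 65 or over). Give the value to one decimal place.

Potential support ratio = 1,053.5 / 126.0 = 8.4

Potential support ratio: 8.4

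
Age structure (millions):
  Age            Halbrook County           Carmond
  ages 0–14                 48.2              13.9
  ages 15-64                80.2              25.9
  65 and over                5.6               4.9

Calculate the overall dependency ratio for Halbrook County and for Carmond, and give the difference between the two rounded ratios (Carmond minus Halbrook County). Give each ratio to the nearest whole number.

Halbrook County: (48.2 + 5.6) / 80.2 × 100 = 53.8 / 80.2 × 100 = 67
Carmond: (13.9 + 4.9) / 25.9 × 100 = 18.8 / 25.9 × 100 = 73

Halbrook County: 67
Carmond: 73
Difference: +6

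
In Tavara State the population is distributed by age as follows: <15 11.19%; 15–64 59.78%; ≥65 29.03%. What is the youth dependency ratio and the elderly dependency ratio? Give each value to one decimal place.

Youth dependency ratio = 11.19 / 59.78 × 100 = 18.7
Old-age dependency ratio = 29.03 / 59.78 × 100 = 48.6

Youth dependency ratio: 18.7
Old-age dependency ratio: 48.6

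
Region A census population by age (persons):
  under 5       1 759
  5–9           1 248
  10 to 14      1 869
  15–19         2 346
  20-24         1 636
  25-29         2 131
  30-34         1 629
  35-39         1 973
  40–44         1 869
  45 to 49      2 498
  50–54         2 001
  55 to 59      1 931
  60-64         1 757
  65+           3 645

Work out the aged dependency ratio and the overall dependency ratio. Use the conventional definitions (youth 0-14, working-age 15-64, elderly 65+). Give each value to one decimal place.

0–14: 1 759 + 1 248 + 1 869 = 4 876
15–64: 2 346 + 1 636 + 2 131 + 1 629 + 1 973 + 1 869 + 2 498 + 2 001 + 1 931 + 1 757 = 19 771
65+: 3 645
Old-age dependency ratio = 3 645 / 19 771 × 100 = 18.4
Total dependency ratio = (4 876 + 3 645) / 19 771 × 100 = 8 521 / 19 771 × 100 = 43.1

Old-age dependency ratio: 18.4
Total dependency ratio: 43.1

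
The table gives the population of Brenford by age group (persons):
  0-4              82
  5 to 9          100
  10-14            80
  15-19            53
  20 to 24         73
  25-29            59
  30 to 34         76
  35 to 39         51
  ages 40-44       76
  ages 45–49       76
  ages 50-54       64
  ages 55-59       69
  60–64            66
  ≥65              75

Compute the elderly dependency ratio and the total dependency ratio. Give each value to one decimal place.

0–14: 82 + 100 + 80 = 262
15–64: 53 + 73 + 59 + 76 + 51 + 76 + 76 + 64 + 69 + 66 = 663
65+: 75
Old-age dependency ratio = 75 / 663 × 100 = 11.3
Total dependency ratio = (262 + 75) / 663 × 100 = 337 / 663 × 100 = 50.8

Old-age dependency ratio: 11.3
Total dependency ratio: 50.8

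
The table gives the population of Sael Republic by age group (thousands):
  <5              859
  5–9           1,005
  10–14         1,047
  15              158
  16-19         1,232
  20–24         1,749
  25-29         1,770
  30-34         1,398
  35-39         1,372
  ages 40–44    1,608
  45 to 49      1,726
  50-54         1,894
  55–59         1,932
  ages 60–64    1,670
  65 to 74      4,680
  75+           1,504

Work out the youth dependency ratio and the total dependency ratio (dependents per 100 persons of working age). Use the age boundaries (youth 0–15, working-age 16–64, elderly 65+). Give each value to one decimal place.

0–15: 859 + 1,005 + 1,047 + 158 = 3,069
16–64: 1,232 + 1,749 + 1,770 + 1,398 + 1,372 + 1,608 + 1,726 + 1,894 + 1,932 + 1,670 = 16,351
65+: 4,680 + 1,504 = 6,184
Youth dependency ratio = 3,069 / 16,351 × 100 = 18.8
Total dependency ratio = (3,069 + 6,184) / 16,351 × 100 = 9,253 / 16,351 × 100 = 56.6

Youth dependency ratio: 18.8
Total dependency ratio: 56.6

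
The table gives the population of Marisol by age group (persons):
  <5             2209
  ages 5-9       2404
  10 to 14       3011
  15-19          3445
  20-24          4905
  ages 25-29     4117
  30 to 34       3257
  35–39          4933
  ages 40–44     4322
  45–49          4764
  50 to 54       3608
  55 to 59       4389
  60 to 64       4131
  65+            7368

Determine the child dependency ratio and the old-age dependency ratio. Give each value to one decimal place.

Youth dependency ratio: 18.2
Old-age dependency ratio: 17.6

0–14: 2209 + 2404 + 3011 = 7624
15–64: 3445 + 4905 + 4117 + 3257 + 4933 + 4322 + 4764 + 3608 + 4389 + 4131 = 41871
65+: 7368
Youth dependency ratio = 7624 / 41871 × 100 = 18.2
Old-age dependency ratio = 7368 / 41871 × 100 = 17.6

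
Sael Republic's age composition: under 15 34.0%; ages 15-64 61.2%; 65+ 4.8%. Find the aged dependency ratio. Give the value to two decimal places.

Old-age dependency ratio = 4.8 / 61.2 × 100 = 7.84

Old-age dependency ratio: 7.84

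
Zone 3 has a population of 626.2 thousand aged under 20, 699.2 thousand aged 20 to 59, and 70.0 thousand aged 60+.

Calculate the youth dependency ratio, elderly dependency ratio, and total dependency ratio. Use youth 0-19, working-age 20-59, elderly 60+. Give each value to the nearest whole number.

Youth dependency ratio = 626.2 / 699.2 × 100 = 90
Old-age dependency ratio = 70.0 / 699.2 × 100 = 10
Total dependency ratio = (626.2 + 70.0) / 699.2 × 100 = 696.2 / 699.2 × 100 = 100

Youth dependency ratio: 90
Old-age dependency ratio: 10
Total dependency ratio: 100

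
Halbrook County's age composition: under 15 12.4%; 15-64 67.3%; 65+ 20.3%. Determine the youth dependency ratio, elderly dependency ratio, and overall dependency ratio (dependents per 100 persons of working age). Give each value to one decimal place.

Youth dependency ratio: 18.4
Old-age dependency ratio: 30.2
Total dependency ratio: 48.6

Youth dependency ratio = 12.4 / 67.3 × 100 = 18.4
Old-age dependency ratio = 20.3 / 67.3 × 100 = 30.2
Total dependency ratio = (12.4 + 20.3) / 67.3 × 100 = 32.7 / 67.3 × 100 = 48.6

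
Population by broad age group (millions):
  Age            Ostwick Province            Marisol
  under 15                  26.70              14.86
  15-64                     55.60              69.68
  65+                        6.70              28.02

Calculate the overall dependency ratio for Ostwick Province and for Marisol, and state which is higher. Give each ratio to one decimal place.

Ostwick Province: (26.70 + 6.70) / 55.60 × 100 = 33.40 / 55.60 × 100 = 60.1
Marisol: (14.86 + 28.02) / 69.68 × 100 = 42.88 / 69.68 × 100 = 61.5

Ostwick Province: 60.1
Marisol: 61.5
Higher: Marisol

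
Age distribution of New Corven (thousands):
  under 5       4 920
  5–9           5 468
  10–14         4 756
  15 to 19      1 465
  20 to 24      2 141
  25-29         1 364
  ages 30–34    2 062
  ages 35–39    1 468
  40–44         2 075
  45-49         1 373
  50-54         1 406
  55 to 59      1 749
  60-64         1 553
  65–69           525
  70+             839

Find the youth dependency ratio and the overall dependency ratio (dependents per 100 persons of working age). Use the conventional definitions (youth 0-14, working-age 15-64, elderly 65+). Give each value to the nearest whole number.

0–14: 4 920 + 5 468 + 4 756 = 15 144
15–64: 1 465 + 2 141 + 1 364 + 2 062 + 1 468 + 2 075 + 1 373 + 1 406 + 1 749 + 1 553 = 16 656
65+: 525 + 839 = 1 364
Youth dependency ratio = 15 144 / 16 656 × 100 = 91
Total dependency ratio = (15 144 + 1 364) / 16 656 × 100 = 16 508 / 16 656 × 100 = 99

Youth dependency ratio: 91
Total dependency ratio: 99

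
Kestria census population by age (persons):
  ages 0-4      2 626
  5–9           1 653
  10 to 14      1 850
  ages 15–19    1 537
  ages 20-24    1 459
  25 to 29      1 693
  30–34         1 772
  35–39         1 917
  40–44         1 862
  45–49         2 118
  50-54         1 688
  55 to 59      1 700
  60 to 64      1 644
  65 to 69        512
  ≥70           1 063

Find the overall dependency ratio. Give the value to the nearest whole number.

0–14: 2 626 + 1 653 + 1 850 = 6 129
15–64: 1 537 + 1 459 + 1 693 + 1 772 + 1 917 + 1 862 + 2 118 + 1 688 + 1 700 + 1 644 = 17 390
65+: 512 + 1 063 = 1 575
Total dependency ratio = (6 129 + 1 575) / 17 390 × 100 = 7 704 / 17 390 × 100 = 44

Total dependency ratio: 44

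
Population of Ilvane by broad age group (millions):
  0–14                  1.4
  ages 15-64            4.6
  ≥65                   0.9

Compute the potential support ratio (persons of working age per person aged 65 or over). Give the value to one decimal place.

Potential support ratio: 5.1

Potential support ratio = 4.6 / 0.9 = 5.1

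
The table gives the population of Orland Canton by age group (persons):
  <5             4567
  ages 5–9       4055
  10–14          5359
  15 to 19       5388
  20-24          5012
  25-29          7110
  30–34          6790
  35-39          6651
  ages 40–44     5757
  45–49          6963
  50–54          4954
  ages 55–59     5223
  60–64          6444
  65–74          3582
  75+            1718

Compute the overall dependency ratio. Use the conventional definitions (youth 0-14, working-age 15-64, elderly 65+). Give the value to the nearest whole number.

Total dependency ratio: 32

0–14: 4567 + 4055 + 5359 = 13981
15–64: 5388 + 5012 + 7110 + 6790 + 6651 + 5757 + 6963 + 4954 + 5223 + 6444 = 60292
65+: 3582 + 1718 = 5300
Total dependency ratio = (13981 + 5300) / 60292 × 100 = 19281 / 60292 × 100 = 32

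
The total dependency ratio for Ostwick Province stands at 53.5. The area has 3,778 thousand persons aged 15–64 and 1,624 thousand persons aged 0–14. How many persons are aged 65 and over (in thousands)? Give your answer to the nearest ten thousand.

Aged 65 and over: 400

Total dependency ratio = (youth + elderly) / working-age × 100
53.5 = (1,624 + E) / 3,778 × 100
⇒ 400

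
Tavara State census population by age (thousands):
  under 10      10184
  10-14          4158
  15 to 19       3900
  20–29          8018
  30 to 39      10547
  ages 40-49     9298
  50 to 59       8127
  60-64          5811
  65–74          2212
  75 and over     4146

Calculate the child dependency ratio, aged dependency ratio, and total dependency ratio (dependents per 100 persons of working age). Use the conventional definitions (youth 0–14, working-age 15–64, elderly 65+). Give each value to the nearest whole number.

Youth dependency ratio: 31
Old-age dependency ratio: 14
Total dependency ratio: 45

0–14: 10184 + 4158 = 14342
15–64: 3900 + 8018 + 10547 + 9298 + 8127 + 5811 = 45701
65+: 2212 + 4146 = 6358
Youth dependency ratio = 14342 / 45701 × 100 = 31
Old-age dependency ratio = 6358 / 45701 × 100 = 14
Total dependency ratio = (14342 + 6358) / 45701 × 100 = 20700 / 45701 × 100 = 45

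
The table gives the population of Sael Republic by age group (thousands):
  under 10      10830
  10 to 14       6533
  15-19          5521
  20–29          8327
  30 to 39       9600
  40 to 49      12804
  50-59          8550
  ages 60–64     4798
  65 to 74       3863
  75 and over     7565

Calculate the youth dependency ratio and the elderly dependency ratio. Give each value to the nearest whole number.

0–14: 10830 + 6533 = 17363
15–64: 5521 + 8327 + 9600 + 12804 + 8550 + 4798 = 49600
65+: 3863 + 7565 = 11428
Youth dependency ratio = 17363 / 49600 × 100 = 35
Old-age dependency ratio = 11428 / 49600 × 100 = 23

Youth dependency ratio: 35
Old-age dependency ratio: 23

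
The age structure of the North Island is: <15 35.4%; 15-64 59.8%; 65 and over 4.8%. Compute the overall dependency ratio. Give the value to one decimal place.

Total dependency ratio: 67.2

Total dependency ratio = (35.4 + 4.8) / 59.8 × 100 = 40.2 / 59.8 × 100 = 67.2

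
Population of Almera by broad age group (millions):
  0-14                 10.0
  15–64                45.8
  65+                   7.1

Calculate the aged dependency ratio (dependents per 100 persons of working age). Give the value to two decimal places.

Old-age dependency ratio = 7.1 / 45.8 × 100 = 15.50

Old-age dependency ratio: 15.50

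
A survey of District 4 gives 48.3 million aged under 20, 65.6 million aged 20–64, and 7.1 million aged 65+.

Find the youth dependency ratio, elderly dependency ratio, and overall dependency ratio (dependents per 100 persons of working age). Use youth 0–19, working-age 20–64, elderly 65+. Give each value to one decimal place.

Youth dependency ratio: 73.6
Old-age dependency ratio: 10.8
Total dependency ratio: 84.5

Youth dependency ratio = 48.3 / 65.6 × 100 = 73.6
Old-age dependency ratio = 7.1 / 65.6 × 100 = 10.8
Total dependency ratio = (48.3 + 7.1) / 65.6 × 100 = 55.4 / 65.6 × 100 = 84.5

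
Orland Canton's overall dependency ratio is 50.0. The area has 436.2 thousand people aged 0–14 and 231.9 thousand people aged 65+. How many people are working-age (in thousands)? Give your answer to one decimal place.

Total dependency ratio = (youth + elderly) / working-age × 100
50.0 = (436.2 + 231.9) / W × 100
⇒ 1336.2

Working-age: 1336.2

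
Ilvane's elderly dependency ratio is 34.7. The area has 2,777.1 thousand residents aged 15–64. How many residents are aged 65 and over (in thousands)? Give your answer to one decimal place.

Aged 65 and over: 963.7

Old-age dependency ratio = elderly / working-age × 100
34.7 = E / 2,777.1 × 100
⇒ 963.7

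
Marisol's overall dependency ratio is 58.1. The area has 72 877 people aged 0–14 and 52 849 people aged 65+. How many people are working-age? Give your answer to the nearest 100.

Working-age: 216 400

Total dependency ratio = (youth + elderly) / working-age × 100
58.1 = (72 877 + 52 849) / W × 100
⇒ 216 400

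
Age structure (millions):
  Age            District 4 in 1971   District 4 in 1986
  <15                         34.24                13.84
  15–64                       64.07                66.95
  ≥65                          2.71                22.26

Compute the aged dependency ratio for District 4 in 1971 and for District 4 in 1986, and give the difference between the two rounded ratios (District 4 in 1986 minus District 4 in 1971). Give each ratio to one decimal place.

District 4 in 1971: 2.71 / 64.07 × 100 = 4.2
District 4 in 1986: 22.26 / 66.95 × 100 = 33.2

District 4 in 1971: 4.2
District 4 in 1986: 33.2
Difference: +29.0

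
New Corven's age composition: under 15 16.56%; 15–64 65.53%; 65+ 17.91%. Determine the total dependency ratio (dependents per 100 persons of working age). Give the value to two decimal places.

Total dependency ratio = (16.56 + 17.91) / 65.53 × 100 = 34.47 / 65.53 × 100 = 52.60

Total dependency ratio: 52.60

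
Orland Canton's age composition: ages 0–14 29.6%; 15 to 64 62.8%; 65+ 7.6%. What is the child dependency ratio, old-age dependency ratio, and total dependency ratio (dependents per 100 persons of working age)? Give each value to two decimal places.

Youth dependency ratio = 29.6 / 62.8 × 100 = 47.13
Old-age dependency ratio = 7.6 / 62.8 × 100 = 12.10
Total dependency ratio = (29.6 + 7.6) / 62.8 × 100 = 37.2 / 62.8 × 100 = 59.24

Youth dependency ratio: 47.13
Old-age dependency ratio: 12.10
Total dependency ratio: 59.24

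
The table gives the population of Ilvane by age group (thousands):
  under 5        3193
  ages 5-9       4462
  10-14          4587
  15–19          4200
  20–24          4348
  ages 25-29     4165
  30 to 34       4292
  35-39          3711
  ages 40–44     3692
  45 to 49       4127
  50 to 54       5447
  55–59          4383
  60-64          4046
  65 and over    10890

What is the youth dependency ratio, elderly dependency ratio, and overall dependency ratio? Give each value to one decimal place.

Youth dependency ratio: 28.9
Old-age dependency ratio: 25.7
Total dependency ratio: 54.5

0–14: 3193 + 4462 + 4587 = 12242
15–64: 4200 + 4348 + 4165 + 4292 + 3711 + 3692 + 4127 + 5447 + 4383 + 4046 = 42411
65+: 10890
Youth dependency ratio = 12242 / 42411 × 100 = 28.9
Old-age dependency ratio = 10890 / 42411 × 100 = 25.7
Total dependency ratio = (12242 + 10890) / 42411 × 100 = 23132 / 42411 × 100 = 54.5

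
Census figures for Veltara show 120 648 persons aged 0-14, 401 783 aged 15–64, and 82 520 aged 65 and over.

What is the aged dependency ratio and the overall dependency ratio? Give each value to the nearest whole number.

Old-age dependency ratio = 82 520 / 401 783 × 100 = 21
Total dependency ratio = (120 648 + 82 520) / 401 783 × 100 = 203 168 / 401 783 × 100 = 51

Old-age dependency ratio: 21
Total dependency ratio: 51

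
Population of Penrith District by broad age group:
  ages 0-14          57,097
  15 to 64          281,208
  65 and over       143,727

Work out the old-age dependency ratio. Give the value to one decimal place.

Old-age dependency ratio: 51.1

Old-age dependency ratio = 143,727 / 281,208 × 100 = 51.1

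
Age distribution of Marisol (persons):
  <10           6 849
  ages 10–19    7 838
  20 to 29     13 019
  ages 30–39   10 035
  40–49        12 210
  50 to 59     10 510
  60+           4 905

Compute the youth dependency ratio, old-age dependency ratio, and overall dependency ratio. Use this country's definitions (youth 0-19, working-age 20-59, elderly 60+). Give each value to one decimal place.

Youth dependency ratio: 32.1
Old-age dependency ratio: 10.7
Total dependency ratio: 42.8

0–19: 6 849 + 7 838 = 14 687
20–59: 13 019 + 10 035 + 12 210 + 10 510 = 45 774
60+: 4 905
Youth dependency ratio = 14 687 / 45 774 × 100 = 32.1
Old-age dependency ratio = 4 905 / 45 774 × 100 = 10.7
Total dependency ratio = (14 687 + 4 905) / 45 774 × 100 = 19 592 / 45 774 × 100 = 42.8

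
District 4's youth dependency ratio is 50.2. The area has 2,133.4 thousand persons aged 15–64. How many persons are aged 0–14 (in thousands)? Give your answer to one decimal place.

Youth dependency ratio = youth / working-age × 100
50.2 = Y / 2,133.4 × 100
⇒ 1,071.0

Aged 0–14: 1,071.0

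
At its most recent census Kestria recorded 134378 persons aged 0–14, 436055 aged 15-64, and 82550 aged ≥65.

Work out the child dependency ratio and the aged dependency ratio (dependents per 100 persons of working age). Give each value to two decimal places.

Youth dependency ratio = 134378 / 436055 × 100 = 30.82
Old-age dependency ratio = 82550 / 436055 × 100 = 18.93

Youth dependency ratio: 30.82
Old-age dependency ratio: 18.93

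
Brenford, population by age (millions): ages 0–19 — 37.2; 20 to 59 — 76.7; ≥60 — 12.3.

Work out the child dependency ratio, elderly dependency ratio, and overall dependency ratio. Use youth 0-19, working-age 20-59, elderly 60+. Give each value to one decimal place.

Youth dependency ratio = 37.2 / 76.7 × 100 = 48.5
Old-age dependency ratio = 12.3 / 76.7 × 100 = 16.0
Total dependency ratio = (37.2 + 12.3) / 76.7 × 100 = 49.5 / 76.7 × 100 = 64.5

Youth dependency ratio: 48.5
Old-age dependency ratio: 16.0
Total dependency ratio: 64.5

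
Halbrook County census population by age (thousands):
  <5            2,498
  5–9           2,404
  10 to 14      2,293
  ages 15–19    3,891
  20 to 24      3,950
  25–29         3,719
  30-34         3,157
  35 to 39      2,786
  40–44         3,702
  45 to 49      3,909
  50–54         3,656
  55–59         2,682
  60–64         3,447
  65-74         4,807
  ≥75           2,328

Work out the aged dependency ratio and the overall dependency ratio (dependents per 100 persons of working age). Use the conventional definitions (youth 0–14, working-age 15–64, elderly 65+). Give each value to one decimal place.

0–14: 2,498 + 2,404 + 2,293 = 7,195
15–64: 3,891 + 3,950 + 3,719 + 3,157 + 2,786 + 3,702 + 3,909 + 3,656 + 2,682 + 3,447 = 34,899
65+: 4,807 + 2,328 = 7,135
Old-age dependency ratio = 7,135 / 34,899 × 100 = 20.4
Total dependency ratio = (7,195 + 7,135) / 34,899 × 100 = 14,330 / 34,899 × 100 = 41.1

Old-age dependency ratio: 20.4
Total dependency ratio: 41.1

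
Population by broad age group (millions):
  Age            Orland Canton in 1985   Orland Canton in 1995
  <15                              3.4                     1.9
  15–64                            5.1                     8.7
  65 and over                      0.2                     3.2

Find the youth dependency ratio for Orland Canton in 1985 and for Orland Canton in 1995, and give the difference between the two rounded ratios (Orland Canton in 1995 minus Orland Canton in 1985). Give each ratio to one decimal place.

Orland Canton in 1985: 66.7
Orland Canton in 1995: 21.8
Difference: -44.9

Orland Canton in 1985: 3.4 / 5.1 × 100 = 66.7
Orland Canton in 1995: 1.9 / 8.7 × 100 = 21.8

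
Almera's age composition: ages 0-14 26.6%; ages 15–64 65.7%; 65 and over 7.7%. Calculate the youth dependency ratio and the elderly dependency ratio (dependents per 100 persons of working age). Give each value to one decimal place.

Youth dependency ratio = 26.6 / 65.7 × 100 = 40.5
Old-age dependency ratio = 7.7 / 65.7 × 100 = 11.7

Youth dependency ratio: 40.5
Old-age dependency ratio: 11.7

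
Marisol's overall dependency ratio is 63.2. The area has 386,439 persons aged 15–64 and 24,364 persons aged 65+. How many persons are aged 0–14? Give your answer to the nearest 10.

Aged 0–14: 219,870

Total dependency ratio = (youth + elderly) / working-age × 100
63.2 = (Y + 24,364) / 386,439 × 100
⇒ 219,870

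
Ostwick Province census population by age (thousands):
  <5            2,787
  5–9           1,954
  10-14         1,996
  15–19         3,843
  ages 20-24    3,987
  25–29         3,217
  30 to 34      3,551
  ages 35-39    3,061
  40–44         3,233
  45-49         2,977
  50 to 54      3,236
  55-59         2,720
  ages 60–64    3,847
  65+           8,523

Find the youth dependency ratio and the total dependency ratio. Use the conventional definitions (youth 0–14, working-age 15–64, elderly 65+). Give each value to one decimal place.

0–14: 2,787 + 1,954 + 1,996 = 6,737
15–64: 3,843 + 3,987 + 3,217 + 3,551 + 3,061 + 3,233 + 2,977 + 3,236 + 2,720 + 3,847 = 33,672
65+: 8,523
Youth dependency ratio = 6,737 / 33,672 × 100 = 20.0
Total dependency ratio = (6,737 + 8,523) / 33,672 × 100 = 15,260 / 33,672 × 100 = 45.3

Youth dependency ratio: 20.0
Total dependency ratio: 45.3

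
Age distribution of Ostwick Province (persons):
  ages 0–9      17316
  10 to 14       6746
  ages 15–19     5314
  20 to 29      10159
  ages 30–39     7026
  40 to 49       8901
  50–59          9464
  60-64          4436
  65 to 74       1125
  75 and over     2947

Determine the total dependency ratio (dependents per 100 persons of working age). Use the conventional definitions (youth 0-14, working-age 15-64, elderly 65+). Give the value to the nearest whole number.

Total dependency ratio: 62

0–14: 17316 + 6746 = 24062
15–64: 5314 + 10159 + 7026 + 8901 + 9464 + 4436 = 45300
65+: 1125 + 2947 = 4072
Total dependency ratio = (24062 + 4072) / 45300 × 100 = 28134 / 45300 × 100 = 62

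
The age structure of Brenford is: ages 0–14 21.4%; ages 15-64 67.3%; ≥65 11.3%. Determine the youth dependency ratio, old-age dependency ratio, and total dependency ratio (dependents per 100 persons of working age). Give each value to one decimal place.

Youth dependency ratio = 21.4 / 67.3 × 100 = 31.8
Old-age dependency ratio = 11.3 / 67.3 × 100 = 16.8
Total dependency ratio = (21.4 + 11.3) / 67.3 × 100 = 32.7 / 67.3 × 100 = 48.6

Youth dependency ratio: 31.8
Old-age dependency ratio: 16.8
Total dependency ratio: 48.6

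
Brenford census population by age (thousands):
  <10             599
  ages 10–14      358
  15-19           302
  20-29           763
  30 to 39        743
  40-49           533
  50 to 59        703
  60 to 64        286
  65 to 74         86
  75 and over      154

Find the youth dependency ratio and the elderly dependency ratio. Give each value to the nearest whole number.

0–14: 599 + 358 = 957
15–64: 302 + 763 + 743 + 533 + 703 + 286 = 3 330
65+: 86 + 154 = 240
Youth dependency ratio = 957 / 3 330 × 100 = 29
Old-age dependency ratio = 240 / 3 330 × 100 = 7

Youth dependency ratio: 29
Old-age dependency ratio: 7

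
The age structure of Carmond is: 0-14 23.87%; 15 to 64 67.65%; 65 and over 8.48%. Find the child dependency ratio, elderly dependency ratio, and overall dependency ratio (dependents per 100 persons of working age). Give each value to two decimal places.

Youth dependency ratio = 23.87 / 67.65 × 100 = 35.28
Old-age dependency ratio = 8.48 / 67.65 × 100 = 12.54
Total dependency ratio = (23.87 + 8.48) / 67.65 × 100 = 32.35 / 67.65 × 100 = 47.82

Youth dependency ratio: 35.28
Old-age dependency ratio: 12.54
Total dependency ratio: 47.82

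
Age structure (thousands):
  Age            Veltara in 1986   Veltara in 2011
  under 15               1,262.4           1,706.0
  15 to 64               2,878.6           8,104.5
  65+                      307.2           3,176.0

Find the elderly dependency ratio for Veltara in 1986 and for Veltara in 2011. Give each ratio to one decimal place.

Veltara in 1986: 307.2 / 2,878.6 × 100 = 10.7
Veltara in 2011: 3,176.0 / 8,104.5 × 100 = 39.2

Veltara in 1986: 10.7
Veltara in 2011: 39.2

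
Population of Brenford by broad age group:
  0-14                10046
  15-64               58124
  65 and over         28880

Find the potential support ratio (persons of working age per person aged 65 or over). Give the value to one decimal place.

Potential support ratio = 58124 / 28880 = 2.0

Potential support ratio: 2.0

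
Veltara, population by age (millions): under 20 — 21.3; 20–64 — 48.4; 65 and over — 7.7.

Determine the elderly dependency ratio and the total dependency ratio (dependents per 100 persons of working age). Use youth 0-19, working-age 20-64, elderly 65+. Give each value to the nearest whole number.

Old-age dependency ratio: 16
Total dependency ratio: 60

Old-age dependency ratio = 7.7 / 48.4 × 100 = 16
Total dependency ratio = (21.3 + 7.7) / 48.4 × 100 = 29.0 / 48.4 × 100 = 60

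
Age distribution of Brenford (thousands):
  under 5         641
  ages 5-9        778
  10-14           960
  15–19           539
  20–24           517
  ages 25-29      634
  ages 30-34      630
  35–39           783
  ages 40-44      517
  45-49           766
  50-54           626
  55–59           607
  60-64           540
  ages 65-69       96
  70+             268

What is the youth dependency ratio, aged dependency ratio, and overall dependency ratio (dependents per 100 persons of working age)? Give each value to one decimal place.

0–14: 641 + 778 + 960 = 2,379
15–64: 539 + 517 + 634 + 630 + 783 + 517 + 766 + 626 + 607 + 540 = 6,159
65+: 96 + 268 = 364
Youth dependency ratio = 2,379 / 6,159 × 100 = 38.6
Old-age dependency ratio = 364 / 6,159 × 100 = 5.9
Total dependency ratio = (2,379 + 364) / 6,159 × 100 = 2,743 / 6,159 × 100 = 44.5

Youth dependency ratio: 38.6
Old-age dependency ratio: 5.9
Total dependency ratio: 44.5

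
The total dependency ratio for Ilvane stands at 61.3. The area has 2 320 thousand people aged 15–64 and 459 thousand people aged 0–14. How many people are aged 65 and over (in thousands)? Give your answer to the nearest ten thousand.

Aged 65 and over: 960

Total dependency ratio = (youth + elderly) / working-age × 100
61.3 = (459 + E) / 2 320 × 100
⇒ 960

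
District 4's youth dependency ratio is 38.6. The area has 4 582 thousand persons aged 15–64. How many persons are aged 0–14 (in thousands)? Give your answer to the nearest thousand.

Aged 0–14: 1 769

Youth dependency ratio = youth / working-age × 100
38.6 = Y / 4 582 × 100
⇒ 1 769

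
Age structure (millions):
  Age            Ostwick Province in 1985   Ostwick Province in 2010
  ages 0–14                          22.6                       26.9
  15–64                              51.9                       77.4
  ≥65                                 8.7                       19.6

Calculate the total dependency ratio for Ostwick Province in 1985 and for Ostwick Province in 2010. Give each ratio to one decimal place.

Ostwick Province in 1985: (22.6 + 8.7) / 51.9 × 100 = 31.3 / 51.9 × 100 = 60.3
Ostwick Province in 2010: (26.9 + 19.6) / 77.4 × 100 = 46.5 / 77.4 × 100 = 60.1

Ostwick Province in 1985: 60.3
Ostwick Province in 2010: 60.1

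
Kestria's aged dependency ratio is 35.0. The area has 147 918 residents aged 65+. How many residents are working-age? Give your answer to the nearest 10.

Old-age dependency ratio = elderly / working-age × 100
35.0 = 147 918 / W × 100
⇒ 422 620

Working-age: 422 620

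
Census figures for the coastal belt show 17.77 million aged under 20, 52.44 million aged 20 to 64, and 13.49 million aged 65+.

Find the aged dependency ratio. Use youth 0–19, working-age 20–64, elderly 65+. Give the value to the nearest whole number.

Old-age dependency ratio = 13.49 / 52.44 × 100 = 26

Old-age dependency ratio: 26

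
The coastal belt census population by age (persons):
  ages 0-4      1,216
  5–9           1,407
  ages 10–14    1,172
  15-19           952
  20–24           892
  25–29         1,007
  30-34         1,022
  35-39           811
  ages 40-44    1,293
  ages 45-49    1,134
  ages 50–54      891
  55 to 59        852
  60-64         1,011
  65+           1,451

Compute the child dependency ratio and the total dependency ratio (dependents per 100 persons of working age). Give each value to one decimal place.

Youth dependency ratio: 38.5
Total dependency ratio: 53.2

0–14: 1,216 + 1,407 + 1,172 = 3,795
15–64: 952 + 892 + 1,007 + 1,022 + 811 + 1,293 + 1,134 + 891 + 852 + 1,011 = 9,865
65+: 1,451
Youth dependency ratio = 3,795 / 9,865 × 100 = 38.5
Total dependency ratio = (3,795 + 1,451) / 9,865 × 100 = 5,246 / 9,865 × 100 = 53.2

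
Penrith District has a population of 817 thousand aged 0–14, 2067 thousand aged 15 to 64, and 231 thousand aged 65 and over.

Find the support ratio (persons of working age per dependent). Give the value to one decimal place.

Support ratio: 2.0

Support ratio = 2067 / (817 + 231) = 2067 / 1048 = 2.0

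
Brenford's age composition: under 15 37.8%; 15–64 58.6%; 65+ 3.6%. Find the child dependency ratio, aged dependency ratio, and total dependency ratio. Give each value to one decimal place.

Youth dependency ratio = 37.8 / 58.6 × 100 = 64.5
Old-age dependency ratio = 3.6 / 58.6 × 100 = 6.1
Total dependency ratio = (37.8 + 3.6) / 58.6 × 100 = 41.4 / 58.6 × 100 = 70.6

Youth dependency ratio: 64.5
Old-age dependency ratio: 6.1
Total dependency ratio: 70.6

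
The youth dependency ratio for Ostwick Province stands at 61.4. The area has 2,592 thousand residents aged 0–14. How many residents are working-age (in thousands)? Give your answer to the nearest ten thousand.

Working-age: 4,220

Youth dependency ratio = youth / working-age × 100
61.4 = 2,592 / W × 100
⇒ 4,220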